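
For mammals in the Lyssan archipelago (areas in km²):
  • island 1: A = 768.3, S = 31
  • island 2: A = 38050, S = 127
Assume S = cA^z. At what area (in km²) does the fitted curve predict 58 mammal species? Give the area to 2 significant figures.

4300 km²

z = ln(127/31) / ln(38050/768.3) = 1.4102 / 3.9025 = 0.3614
c = 31 / 768.3^0.3614 = 31 / 11.03 = 2.81
A = (58/2.81)^(1/0.3614) ⇒ ln A = ln(20.64)/0.3614 = 8.3778
A = e^8.3778 ≈ 4349 km²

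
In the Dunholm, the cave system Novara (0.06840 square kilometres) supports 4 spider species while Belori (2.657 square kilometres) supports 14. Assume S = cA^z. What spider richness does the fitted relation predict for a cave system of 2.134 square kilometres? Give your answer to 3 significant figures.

13.0

z = ln(14/4) / ln(2.657/0.0684) = 1.2528 / 3.6596 = 0.3423
c = 4 / 0.0684^0.3423 = 4 / 0.3992 = 10.02
S₃ = 10.02 × 2.134^0.3423 = 10.02 × 1.296 ≈ 12.99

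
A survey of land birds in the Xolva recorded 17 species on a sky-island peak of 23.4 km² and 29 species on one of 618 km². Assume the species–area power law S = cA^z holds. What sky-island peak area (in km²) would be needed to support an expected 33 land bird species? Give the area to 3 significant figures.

1360 km²

z = ln(29/17) / ln(618/23.4) = 0.5341 / 3.2738 = 0.1631
c = 17 / 23.4^0.1631 = 17 / 1.673 = 10.16
A = (33/10.16)^(1/0.1631) ⇒ ln A = ln(3.247)/0.1631 = 7.2185
A = e^7.2185 ≈ 1364 km²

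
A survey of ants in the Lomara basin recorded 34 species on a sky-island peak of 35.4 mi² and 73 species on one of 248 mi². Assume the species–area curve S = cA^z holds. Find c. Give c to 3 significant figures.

z = ln(S₂/S₁) / ln(A₂/A₁) = ln(73/34) / ln(248/35.4) = 0.7641 / 1.9467 = 0.3925
c = S₁ / A₁^z = 34 / 35.4^0.3925 = 34 / 4.055 = 8.385

8.38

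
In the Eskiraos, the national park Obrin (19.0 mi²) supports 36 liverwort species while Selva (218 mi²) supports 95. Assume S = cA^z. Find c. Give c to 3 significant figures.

11.2

z = ln(S₂/S₁) / ln(A₂/A₁) = ln(95/36) / ln(218/19) = 0.9704 / 2.4401 = 0.3977
c = S₁ / A₁^z = 36 / 19^0.3977 = 36 / 3.225 = 11.16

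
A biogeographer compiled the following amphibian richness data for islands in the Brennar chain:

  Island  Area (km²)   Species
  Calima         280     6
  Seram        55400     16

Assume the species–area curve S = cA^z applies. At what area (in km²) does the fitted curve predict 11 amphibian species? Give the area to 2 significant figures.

z = ln(16/6) / ln(55400/280) = 0.9808 / 5.2875 = 0.1855
c = 6 / 280^0.1855 = 6 / 2.844 = 2.11
A = (11/2.11)^(1/0.1855) ⇒ ln A = ln(5.214)/0.1855 = 8.9024
A = e^8.9024 ≈ 7350 km²

7300 km²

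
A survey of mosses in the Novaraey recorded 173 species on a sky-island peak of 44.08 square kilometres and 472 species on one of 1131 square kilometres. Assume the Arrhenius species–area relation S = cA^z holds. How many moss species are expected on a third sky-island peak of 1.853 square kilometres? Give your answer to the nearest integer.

z = ln(472/173) / ln(1131/44.08) = 1.0037 / 3.2449 = 0.3093
c = 173 / 44.08^0.3093 = 173 / 3.225 = 53.64
S₃ = 53.64 × 1.853^0.3093 = 53.64 × 1.21 ≈ 64.91

65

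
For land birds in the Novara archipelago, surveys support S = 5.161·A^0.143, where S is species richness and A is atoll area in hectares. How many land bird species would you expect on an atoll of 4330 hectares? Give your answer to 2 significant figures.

S = 5.161 × 4330^0.143
ln S = ln 5.161 + 0.143 × ln 4330 = 1.6411 + 0.143 × 8.3733 = 2.8385
S = e^2.8385 ≈ 17.09

17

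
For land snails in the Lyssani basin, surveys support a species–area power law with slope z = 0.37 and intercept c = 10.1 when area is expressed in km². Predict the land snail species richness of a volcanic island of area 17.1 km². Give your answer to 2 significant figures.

29

S = 10.1 × 17.1^0.37
ln S = ln 10.1 + 0.37 × ln 17.1 = 2.3125 + 0.37 × 2.8391 = 3.3630
S = e^3.3630 ≈ 28.88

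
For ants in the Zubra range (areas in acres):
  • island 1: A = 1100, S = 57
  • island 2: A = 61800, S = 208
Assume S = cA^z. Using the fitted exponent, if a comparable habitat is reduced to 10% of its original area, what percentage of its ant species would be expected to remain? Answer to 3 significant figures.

47.7%

z = ln(208/57) / ln(61800/1100) = 1.2945 / 4.0286 = 0.3213
S_new/S_old = (A_new/A_old)^z = 0.1^0.3213 = exp(0.3213 × -2.3026) = 0.4772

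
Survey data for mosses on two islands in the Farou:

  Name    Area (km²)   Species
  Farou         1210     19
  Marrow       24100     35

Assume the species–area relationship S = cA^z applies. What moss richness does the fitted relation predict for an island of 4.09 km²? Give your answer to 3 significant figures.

z = ln(35/19) / ln(24100/1210) = 0.6109 / 2.9916 = 0.2042
c = 19 / 1210^0.2042 = 19 / 4.261 = 4.459
S₃ = 4.459 × 4.09^0.2042 = 4.459 × 1.333 ≈ 5.945

5.94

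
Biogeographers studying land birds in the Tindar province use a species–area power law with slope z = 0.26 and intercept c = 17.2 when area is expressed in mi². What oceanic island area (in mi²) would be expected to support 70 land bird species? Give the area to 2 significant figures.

220 mi²

70 = 17.2 × A^0.26  ⇒  A^0.26 = 70/17.2 = 4.07
ln A = ln(4.07) / 0.26 = 1.4036 / 0.26 = 5.3984
A = e^5.3984 ≈ 221.1 mi²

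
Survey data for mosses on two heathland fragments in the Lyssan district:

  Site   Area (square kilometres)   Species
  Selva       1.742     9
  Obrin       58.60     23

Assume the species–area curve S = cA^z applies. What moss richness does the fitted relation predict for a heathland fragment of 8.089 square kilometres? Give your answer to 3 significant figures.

13.6

z = ln(23/9) / ln(58.6/1.742) = 0.9383 / 3.5157 = 0.2669
c = 9 / 1.742^0.2669 = 9 / 1.16 = 7.761
S₃ = 7.761 × 8.089^0.2669 = 7.761 × 1.747 ≈ 13.56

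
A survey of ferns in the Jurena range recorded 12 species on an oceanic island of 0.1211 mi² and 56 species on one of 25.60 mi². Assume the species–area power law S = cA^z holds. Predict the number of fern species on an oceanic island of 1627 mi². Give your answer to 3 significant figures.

z = ln(56/12) / ln(25.6/0.1211) = 1.5404 / 5.3537 = 0.2877
c = 12 / 0.1211^0.2877 = 12 / 0.5447 = 22.03
S₃ = 22.03 × 1627^0.2877 = 22.03 × 8.395 ≈ 184.9

185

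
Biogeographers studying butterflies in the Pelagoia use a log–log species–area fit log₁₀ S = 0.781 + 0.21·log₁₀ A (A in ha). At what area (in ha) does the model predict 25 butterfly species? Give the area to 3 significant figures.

867 ha

25 = 6.039 × A^0.21  ⇒  A^0.21 = 25/6.039 = 4.139
ln A = ln(4.139) / 0.21 = 1.4206 / 0.21 = 6.7646
A = e^6.7646 ≈ 866.6 ha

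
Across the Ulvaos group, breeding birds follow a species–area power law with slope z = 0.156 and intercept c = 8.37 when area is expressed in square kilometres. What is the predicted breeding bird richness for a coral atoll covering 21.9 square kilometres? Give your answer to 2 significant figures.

S = 8.37 × 21.9^0.156
ln S = ln 8.37 + 0.156 × ln 21.9 = 2.1247 + 0.156 × 3.0865 = 2.6061
S = e^2.6061 ≈ 13.55

14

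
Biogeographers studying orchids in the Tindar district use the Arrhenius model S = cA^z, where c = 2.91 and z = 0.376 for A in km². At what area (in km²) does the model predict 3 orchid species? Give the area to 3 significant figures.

1.08 km²

3 = 2.91 × A^0.376  ⇒  A^0.376 = 3/2.91 = 1.031
ln A = ln(1.031) / 0.376 = 0.0305 / 0.376 = 0.0810
A = e^0.0810 ≈ 1.084 km²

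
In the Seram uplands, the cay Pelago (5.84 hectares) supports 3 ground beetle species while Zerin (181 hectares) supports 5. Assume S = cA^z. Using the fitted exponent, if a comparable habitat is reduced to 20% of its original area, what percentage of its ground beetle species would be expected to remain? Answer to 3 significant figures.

78.7%

z = ln(5/3) / ln(181/5.84) = 0.5108 / 3.4338 = 0.1488
S_new/S_old = (A_new/A_old)^z = 0.2^0.1488 = exp(0.1488 × -1.6094) = 0.7871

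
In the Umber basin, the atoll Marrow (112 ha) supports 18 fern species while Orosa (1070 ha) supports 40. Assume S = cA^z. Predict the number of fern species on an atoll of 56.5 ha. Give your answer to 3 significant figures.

14.1

z = ln(40/18) / ln(1070/112) = 0.7985 / 2.2569 = 0.3538
c = 18 / 112^0.3538 = 18 / 5.309 = 3.39
S₃ = 3.39 × 56.5^0.3538 = 3.39 × 4.168 ≈ 14.13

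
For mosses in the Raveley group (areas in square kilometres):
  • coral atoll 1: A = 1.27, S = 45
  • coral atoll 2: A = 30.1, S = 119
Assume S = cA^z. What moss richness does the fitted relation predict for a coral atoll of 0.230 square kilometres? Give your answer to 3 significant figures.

26.6

z = ln(119/45) / ln(30.1/1.27) = 0.9725 / 3.1655 = 0.3072
c = 45 / 1.27^0.3072 = 45 / 1.076 = 41.81
S₃ = 41.81 × 0.23^0.3072 = 41.81 × 0.6367 ≈ 26.62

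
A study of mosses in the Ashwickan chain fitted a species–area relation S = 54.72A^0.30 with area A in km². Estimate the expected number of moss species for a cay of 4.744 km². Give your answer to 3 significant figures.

S = 54.72 × 4.744^0.3 = 54.72 × 1.595 ≈ 87.3

87.3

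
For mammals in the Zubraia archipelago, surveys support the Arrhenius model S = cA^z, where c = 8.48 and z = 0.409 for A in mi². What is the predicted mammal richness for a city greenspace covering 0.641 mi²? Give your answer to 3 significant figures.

7.07

S = 8.48 × 0.641^0.409 = 8.48 × 0.8337 ≈ 7.07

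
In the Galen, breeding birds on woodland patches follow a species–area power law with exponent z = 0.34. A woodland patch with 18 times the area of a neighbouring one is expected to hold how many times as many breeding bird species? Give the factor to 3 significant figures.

S₂/S₁ = (A₂/A₁)^z = 18^0.34
ln(S₂/S₁) = 0.34 × ln 18 = 0.34 × 2.8904 = 0.9827
S₂/S₁ = e^0.9827 ≈ 2.672

2.67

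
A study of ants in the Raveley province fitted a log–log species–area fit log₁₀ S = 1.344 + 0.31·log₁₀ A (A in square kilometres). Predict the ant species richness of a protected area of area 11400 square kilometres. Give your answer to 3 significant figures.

400

S = 22.08 × 11400^0.31 = 22.08 × 18.1 ≈ 399.6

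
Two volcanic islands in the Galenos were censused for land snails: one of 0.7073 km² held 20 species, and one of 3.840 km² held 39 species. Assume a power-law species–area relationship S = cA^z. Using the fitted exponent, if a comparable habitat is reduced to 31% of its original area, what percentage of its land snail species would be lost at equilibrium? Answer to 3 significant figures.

z = ln(39/20) / ln(3.84/0.7073) = 0.6678 / 1.6918 = 0.3948
S_new/S_old = (A_new/A_old)^z = 0.31^0.3948 = exp(0.3948 × -1.1712) = 0.6298
Fraction lost = 1 − 0.6298 = 0.3702

37.0%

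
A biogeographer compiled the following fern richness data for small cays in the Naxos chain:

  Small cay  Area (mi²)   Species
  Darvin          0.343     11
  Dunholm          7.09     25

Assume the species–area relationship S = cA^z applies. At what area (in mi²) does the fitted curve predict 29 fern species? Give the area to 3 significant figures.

z = ln(25/11) / ln(7.09/0.343) = 0.8210 / 3.0287 = 0.2711
c = 11 / 0.343^0.2711 = 11 / 0.7482 = 14.7
A = (29/14.7)^(1/0.2711) ⇒ ln A = ln(1.973)/0.2711 = 2.5062
A = e^2.5062 ≈ 12.26 mi²

12.3 mi²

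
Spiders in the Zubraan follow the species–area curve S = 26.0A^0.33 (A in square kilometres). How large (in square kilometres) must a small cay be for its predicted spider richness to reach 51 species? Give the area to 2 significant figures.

51 = 26 × A^0.33  ⇒  A^0.33 = 51/26 = 1.962
ln A = ln(1.962) / 0.33 = 0.6737 / 0.33 = 2.0416
A = e^2.0416 ≈ 7.703 square kilometres

7.7 square kilometres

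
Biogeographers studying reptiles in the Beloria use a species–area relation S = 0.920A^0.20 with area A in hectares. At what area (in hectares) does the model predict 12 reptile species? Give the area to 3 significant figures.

378000 hectares

12 = 0.92 × A^0.2  ⇒  A^0.2 = 12/0.92 = 13.04
ln A = ln(13.04) / 0.2 = 2.5683 / 0.2 = 12.8414
A = e^12.8414 ≈ 377544 hectares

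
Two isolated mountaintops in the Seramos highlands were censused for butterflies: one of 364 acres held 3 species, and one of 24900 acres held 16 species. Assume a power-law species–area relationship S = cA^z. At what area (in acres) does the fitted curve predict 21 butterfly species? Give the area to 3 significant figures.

z = ln(16/3) / ln(24900/364) = 1.6740 / 4.2255 = 0.3962
c = 3 / 364^0.3962 = 3 / 10.34 = 0.2901
A = (21/0.2901)^(1/0.3962) ⇒ ln A = ln(72.4)/0.3962 = 10.8090
A = e^10.8090 ≈ 49466 acres

49500 acres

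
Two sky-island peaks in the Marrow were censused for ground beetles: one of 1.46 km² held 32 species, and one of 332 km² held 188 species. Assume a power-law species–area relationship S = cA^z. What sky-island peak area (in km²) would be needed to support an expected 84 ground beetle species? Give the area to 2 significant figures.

z = ln(188/32) / ln(332/1.46) = 1.7707 / 5.4267 = 0.3263
c = 32 / 1.46^0.3263 = 32 / 1.131 = 28.28
A = (84/28.28)^(1/0.3263) ⇒ ln A = ln(2.97)/0.3263 = 3.3361
A = e^3.3361 ≈ 28.11 km²

28 km²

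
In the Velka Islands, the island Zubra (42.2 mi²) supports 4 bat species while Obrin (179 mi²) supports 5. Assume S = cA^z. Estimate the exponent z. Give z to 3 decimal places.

Taking logs: ln S = ln c + z ln A, so z = (ln S₂ − ln S₁)/(ln A₂ − ln A₁).
z = ln(5/4) / ln(179/42.2) = ln(1.25) / ln(4.242) = 0.2231 / 1.4450 = 0.1544

0.154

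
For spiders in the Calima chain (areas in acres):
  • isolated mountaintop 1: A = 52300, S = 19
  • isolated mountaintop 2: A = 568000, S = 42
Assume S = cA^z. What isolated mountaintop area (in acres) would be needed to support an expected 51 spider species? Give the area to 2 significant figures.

1000000 acres

z = ln(42/19) / ln(568000/52300) = 0.7932 / 2.3851 = 0.3326
c = 19 / 52300^0.3326 = 19 / 37.09 = 0.5123
A = (51/0.5123)^(1/0.3326) ⇒ ln A = ln(99.56)/0.3326 = 13.8337
A = e^13.8337 ≈ 1018330 acres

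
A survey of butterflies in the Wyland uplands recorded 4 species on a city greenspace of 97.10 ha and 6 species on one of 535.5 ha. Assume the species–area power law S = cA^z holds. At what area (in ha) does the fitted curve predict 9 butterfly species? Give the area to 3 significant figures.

2950 ha

z = ln(6/4) / ln(535.5/97.1) = 0.4055 / 1.7075 = 0.2375
c = 4 / 97.1^0.2375 = 4 / 2.964 = 1.349
A = (9/1.349)^(1/0.2375) ⇒ ln A = ln(6.669)/0.2375 = 7.9907
A = e^7.9907 ≈ 2953 ha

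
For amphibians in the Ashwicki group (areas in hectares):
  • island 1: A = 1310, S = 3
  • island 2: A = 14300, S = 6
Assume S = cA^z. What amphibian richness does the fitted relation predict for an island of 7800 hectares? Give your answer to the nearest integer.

5

z = ln(6/3) / ln(14300/1310) = 0.6931 / 2.3902 = 0.2900
c = 3 / 1310^0.2900 = 3 / 8.016 = 0.3742
S₃ = 0.3742 × 7800^0.2900 = 0.3742 × 13.45 ≈ 5.033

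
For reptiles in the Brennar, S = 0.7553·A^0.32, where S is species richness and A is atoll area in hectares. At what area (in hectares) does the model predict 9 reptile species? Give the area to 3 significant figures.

9 = 0.7553 × A^0.32  ⇒  A^0.32 = 9/0.7553 = 11.92
ln A = ln(11.92) / 0.32 = 2.4779 / 0.32 = 7.7433
A = e^7.7433 ≈ 2306 hectares

2310 hectares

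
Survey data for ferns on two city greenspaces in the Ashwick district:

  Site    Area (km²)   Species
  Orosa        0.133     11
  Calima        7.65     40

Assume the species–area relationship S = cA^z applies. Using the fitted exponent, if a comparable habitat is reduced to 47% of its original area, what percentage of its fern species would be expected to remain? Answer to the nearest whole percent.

79%

z = ln(40/11) / ln(7.65/0.133) = 1.2910 / 4.0521 = 0.3186
S_new/S_old = (A_new/A_old)^z = 0.47^0.3186 = exp(0.3186 × -0.7550) = 0.7862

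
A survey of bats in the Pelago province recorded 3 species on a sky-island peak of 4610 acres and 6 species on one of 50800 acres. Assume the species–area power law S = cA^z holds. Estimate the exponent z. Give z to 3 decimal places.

0.289

Taking logs: ln S = ln c + z ln A, so z = (ln S₂ − ln S₁)/(ln A₂ − ln A₁).
z = ln(6/3) / ln(50800/4610) = ln(2) / ln(11.02) = 0.6931 / 2.3997 = 0.2889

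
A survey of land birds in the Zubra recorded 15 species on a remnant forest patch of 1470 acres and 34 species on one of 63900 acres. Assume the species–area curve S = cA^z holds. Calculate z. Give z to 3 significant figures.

Taking logs: ln S = ln c + z ln A, so z = (ln S₂ − ln S₁)/(ln A₂ − ln A₁).
z = ln(34/15) / ln(63900/1470) = ln(2.267) / ln(43.47) = 0.8183 / 3.7721 = 0.2169

0.217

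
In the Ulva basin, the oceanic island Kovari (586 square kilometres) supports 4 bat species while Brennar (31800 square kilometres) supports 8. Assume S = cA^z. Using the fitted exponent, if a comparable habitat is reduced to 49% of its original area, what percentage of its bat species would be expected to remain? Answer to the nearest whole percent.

z = ln(8/4) / ln(31800/586) = 0.6931 / 3.9939 = 0.1736
S_new/S_old = (A_new/A_old)^z = 0.49^0.1736 = exp(0.1736 × -0.7133) = 0.8836

88%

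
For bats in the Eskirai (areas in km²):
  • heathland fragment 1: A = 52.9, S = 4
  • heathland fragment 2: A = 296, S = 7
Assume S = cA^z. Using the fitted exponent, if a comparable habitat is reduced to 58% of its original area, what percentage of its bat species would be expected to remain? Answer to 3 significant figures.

z = ln(7/4) / ln(296/52.9) = 0.5596 / 1.7220 = 0.3250
S_new/S_old = (A_new/A_old)^z = 0.58^0.3250 = exp(0.3250 × -0.5447) = 0.8378

83.8%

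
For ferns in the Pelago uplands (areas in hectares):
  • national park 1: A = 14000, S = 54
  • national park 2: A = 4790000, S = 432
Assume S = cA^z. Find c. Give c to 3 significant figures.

1.80

z = ln(S₂/S₁) / ln(A₂/A₁) = ln(432/54) / ln(4790000/14000) = 2.0794 / 5.8352 = 0.3564
c = S₁ / A₁^z = 54 / 14000^0.3564 = 54 / 30.03 = 1.798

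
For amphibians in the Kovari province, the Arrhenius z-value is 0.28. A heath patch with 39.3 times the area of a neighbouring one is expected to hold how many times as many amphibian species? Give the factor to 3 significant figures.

2.80

S₂/S₁ = (A₂/A₁)^z = 39.3^0.28
ln(S₂/S₁) = 0.28 × ln 39.3 = 0.28 × 3.6712 = 1.0279
S₂/S₁ = e^1.0279 ≈ 2.795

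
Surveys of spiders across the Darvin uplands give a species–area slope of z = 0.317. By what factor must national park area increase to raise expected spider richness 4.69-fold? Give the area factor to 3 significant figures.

131

(A₂/A₁)^0.317 = 4.69, so A₂/A₁ = 4.69^(1/0.317) = 4.69^3.155
ln(A₂/A₁) = ln 4.69 / 0.317 = 1.5454 / 0.317 = 4.8752
A₂/A₁ = e^4.8752 ≈ 131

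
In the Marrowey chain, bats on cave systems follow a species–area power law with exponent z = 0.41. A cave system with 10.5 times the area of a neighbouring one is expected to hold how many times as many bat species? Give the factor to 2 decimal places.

S₂/S₁ = (A₂/A₁)^z = 10.5^0.41
ln(S₂/S₁) = 0.41 × ln 10.5 = 0.41 × 2.3514 = 0.9641
S₂/S₁ = e^0.9641 ≈ 2.622

2.62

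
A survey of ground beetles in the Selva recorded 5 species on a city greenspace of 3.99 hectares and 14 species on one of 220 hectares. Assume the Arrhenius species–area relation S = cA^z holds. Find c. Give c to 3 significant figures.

z = ln(S₂/S₁) / ln(A₂/A₁) = ln(14/5) / ln(220/3.99) = 1.0296 / 4.0098 = 0.2568
c = S₁ / A₁^z = 5 / 3.99^0.2568 = 5 / 1.427 = 3.505

3.50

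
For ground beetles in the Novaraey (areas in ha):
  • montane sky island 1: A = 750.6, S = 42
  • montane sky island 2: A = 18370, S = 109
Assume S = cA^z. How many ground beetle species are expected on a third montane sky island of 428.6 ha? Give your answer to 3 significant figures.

z = ln(109/42) / ln(18370/750.6) = 0.9537 / 3.1976 = 0.2982
c = 42 / 750.6^0.2982 = 42 / 7.204 = 5.83
S₃ = 5.83 × 428.6^0.2982 = 5.83 × 6.095 ≈ 35.54

35.5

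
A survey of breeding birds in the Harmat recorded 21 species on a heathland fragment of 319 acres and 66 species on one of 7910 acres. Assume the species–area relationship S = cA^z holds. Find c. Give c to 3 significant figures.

z = ln(S₂/S₁) / ln(A₂/A₁) = ln(66/21) / ln(7910/319) = 1.1451 / 3.2107 = 0.3567
c = S₁ / A₁^z = 21 / 319^0.3567 = 21 / 7.816 = 2.687

2.69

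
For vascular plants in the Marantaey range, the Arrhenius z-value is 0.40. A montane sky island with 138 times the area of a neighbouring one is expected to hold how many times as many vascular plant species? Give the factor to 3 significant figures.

7.18

S₂/S₁ = (A₂/A₁)^z = 138^0.4
ln(S₂/S₁) = 0.4 × ln 138 = 0.4 × 4.9273 = 1.9709
S₂/S₁ = e^1.9709 ≈ 7.177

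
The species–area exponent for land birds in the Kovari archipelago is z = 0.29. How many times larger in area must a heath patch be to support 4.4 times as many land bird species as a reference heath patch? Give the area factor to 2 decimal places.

(A₂/A₁)^0.29 = 4.4, so A₂/A₁ = 4.4^(1/0.29) = 4.4^3.448
ln(A₂/A₁) = ln 4.4 / 0.29 = 1.4816 / 0.29 = 5.1090
A₂/A₁ = e^5.1090 ≈ 165.5

165.50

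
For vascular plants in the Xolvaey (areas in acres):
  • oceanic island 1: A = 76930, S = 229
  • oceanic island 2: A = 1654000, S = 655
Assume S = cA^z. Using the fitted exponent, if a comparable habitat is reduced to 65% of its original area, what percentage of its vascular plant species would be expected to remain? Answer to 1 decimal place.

86.3%

z = ln(655/229) / ln(1654000/76930) = 1.0509 / 3.0681 = 0.3425
S_new/S_old = (A_new/A_old)^z = 0.65^0.3425 = exp(0.3425 × -0.4308) = 0.8628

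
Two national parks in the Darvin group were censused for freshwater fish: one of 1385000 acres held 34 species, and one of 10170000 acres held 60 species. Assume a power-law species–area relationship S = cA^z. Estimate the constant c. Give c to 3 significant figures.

z = ln(S₂/S₁) / ln(A₂/A₁) = ln(60/34) / ln(10170000/1385000) = 0.5680 / 1.9937 = 0.2849
c = S₁ / A₁^z = 34 / 1385000^0.2849 = 34 / 56.18 = 0.6052

0.605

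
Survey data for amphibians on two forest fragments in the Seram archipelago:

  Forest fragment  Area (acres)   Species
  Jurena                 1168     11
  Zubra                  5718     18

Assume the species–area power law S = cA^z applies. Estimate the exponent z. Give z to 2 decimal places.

0.31

Taking logs: ln S = ln c + z ln A, so z = (ln S₂ − ln S₁)/(ln A₂ − ln A₁).
z = ln(18/11) / ln(5718/1168) = ln(1.636) / ln(4.896) = 0.4925 / 1.5883 = 0.3101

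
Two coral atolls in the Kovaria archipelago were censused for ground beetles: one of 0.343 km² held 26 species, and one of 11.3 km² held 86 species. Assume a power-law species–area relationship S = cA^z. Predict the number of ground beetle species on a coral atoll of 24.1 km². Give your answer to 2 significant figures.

110

z = ln(86/26) / ln(11.3/0.343) = 1.1963 / 3.4948 = 0.3423
c = 26 / 0.343^0.3423 = 26 / 0.6933 = 37.5
S₃ = 37.5 × 24.1^0.3423 = 37.5 × 2.972 ≈ 111.5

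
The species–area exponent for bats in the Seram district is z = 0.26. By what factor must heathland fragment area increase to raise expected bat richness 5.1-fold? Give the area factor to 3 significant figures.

(A₂/A₁)^0.26 = 5.1, so A₂/A₁ = 5.1^(1/0.26) = 5.1^3.846
ln(A₂/A₁) = ln 5.1 / 0.26 = 1.6292 / 0.26 = 6.2663
A₂/A₁ = e^6.2663 ≈ 526.5

527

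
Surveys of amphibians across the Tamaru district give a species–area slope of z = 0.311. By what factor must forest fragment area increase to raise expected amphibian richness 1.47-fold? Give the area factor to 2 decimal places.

(A₂/A₁)^0.311 = 1.47, so A₂/A₁ = 1.47^(1/0.311) = 1.47^3.215
ln(A₂/A₁) = ln 1.47 / 0.311 = 0.3853 / 0.311 = 1.2388
A₂/A₁ = e^1.2388 ≈ 3.451

3.45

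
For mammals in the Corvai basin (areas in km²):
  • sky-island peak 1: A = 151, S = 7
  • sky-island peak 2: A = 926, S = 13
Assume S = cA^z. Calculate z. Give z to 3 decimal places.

0.341

Taking logs: ln S = ln c + z ln A, so z = (ln S₂ − ln S₁)/(ln A₂ − ln A₁).
z = ln(13/7) / ln(926/151) = ln(1.857) / ln(6.132) = 0.6190 / 1.8136 = 0.3413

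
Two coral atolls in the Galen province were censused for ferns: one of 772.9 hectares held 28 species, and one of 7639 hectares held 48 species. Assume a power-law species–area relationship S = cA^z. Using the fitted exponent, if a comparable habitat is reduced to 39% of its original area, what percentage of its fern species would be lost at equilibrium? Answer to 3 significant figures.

19.9%

z = ln(48/28) / ln(7639/772.9) = 0.5390 / 2.2909 = 0.2353
S_new/S_old = (A_new/A_old)^z = 0.39^0.2353 = exp(0.2353 × -0.9416) = 0.8013
Fraction lost = 1 − 0.8013 = 0.1987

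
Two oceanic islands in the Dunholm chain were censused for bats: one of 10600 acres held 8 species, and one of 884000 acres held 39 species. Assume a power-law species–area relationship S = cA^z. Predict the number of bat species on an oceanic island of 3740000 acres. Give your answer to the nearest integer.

z = ln(39/8) / ln(884000/10600) = 1.5841 / 4.4236 = 0.3581
c = 8 / 10600^0.3581 = 8 / 27.64 = 0.2895
S₃ = 0.2895 × 3740000^0.3581 = 0.2895 × 225.8 ≈ 65.37

65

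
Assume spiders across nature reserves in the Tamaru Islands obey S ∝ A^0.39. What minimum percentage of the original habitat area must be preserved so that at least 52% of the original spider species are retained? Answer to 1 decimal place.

Need (A_new/A_old)^0.39 = 0.52, so A_new/A_old = 0.52^(1/0.39) = 0.52^2.564
ln(A_new/A_old) = ln 0.52 / 0.39 = -0.6539 / 0.39 = -1.6767
A_new/A_old = e^-1.6767 ≈ 0.187

18.7%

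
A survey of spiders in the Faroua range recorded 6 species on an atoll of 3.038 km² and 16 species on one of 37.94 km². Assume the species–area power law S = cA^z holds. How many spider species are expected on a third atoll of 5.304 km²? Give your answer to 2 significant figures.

7.5

z = ln(16/6) / ln(37.94/3.038) = 0.9808 / 2.5248 = 0.3885
c = 6 / 3.038^0.3885 = 6 / 1.54 = 3.897
S₃ = 3.897 × 5.304^0.3885 = 3.897 × 1.912 ≈ 7.45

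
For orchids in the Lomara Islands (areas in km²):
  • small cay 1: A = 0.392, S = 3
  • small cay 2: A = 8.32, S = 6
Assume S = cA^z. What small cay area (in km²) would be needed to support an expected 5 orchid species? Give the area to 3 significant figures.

z = ln(6/3) / ln(8.32/0.392) = 0.6931 / 3.0552 = 0.2269
c = 3 / 0.392^0.2269 = 3 / 0.8086 = 3.71
A = (5/3.71)^(1/0.2269) ⇒ ln A = ln(1.348)/0.2269 = 1.3151
A = e^1.3151 ≈ 3.725 km²

3.72 km²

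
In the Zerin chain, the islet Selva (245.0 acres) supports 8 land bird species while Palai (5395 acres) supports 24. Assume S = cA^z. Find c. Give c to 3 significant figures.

z = ln(S₂/S₁) / ln(A₂/A₁) = ln(24/8) / ln(5395/245) = 1.0986 / 3.0920 = 0.3553
c = S₁ / A₁^z = 8 / 245^0.3553 = 8 / 7.062 = 1.133

1.13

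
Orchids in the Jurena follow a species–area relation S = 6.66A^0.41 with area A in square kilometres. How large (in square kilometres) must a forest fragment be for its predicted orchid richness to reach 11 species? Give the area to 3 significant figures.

11 = 6.66 × A^0.41  ⇒  A^0.41 = 11/6.66 = 1.652
ln A = ln(1.652) / 0.41 = 0.5018 / 0.41 = 1.2238
A = e^1.2238 ≈ 3.4 square kilometres

3.40 square kilometres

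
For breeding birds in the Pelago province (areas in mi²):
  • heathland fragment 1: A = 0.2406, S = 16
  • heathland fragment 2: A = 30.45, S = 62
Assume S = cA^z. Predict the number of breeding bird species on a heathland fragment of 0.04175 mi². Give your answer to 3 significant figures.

9.80

z = ln(62/16) / ln(30.45/0.2406) = 1.3545 / 4.8407 = 0.2798
c = 16 / 0.2406^0.2798 = 16 / 0.6712 = 23.84
S₃ = 23.84 × 0.04175^0.2798 = 23.84 × 0.4112 ≈ 9.801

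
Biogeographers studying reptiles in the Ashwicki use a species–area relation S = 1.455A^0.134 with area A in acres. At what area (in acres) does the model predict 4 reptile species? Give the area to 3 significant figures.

4 = 1.455 × A^0.134  ⇒  A^0.134 = 4/1.455 = 2.749
ln A = ln(2.749) / 0.134 = 1.0113 / 0.134 = 7.5469
A = e^7.5469 ≈ 1895 acres

1890 acres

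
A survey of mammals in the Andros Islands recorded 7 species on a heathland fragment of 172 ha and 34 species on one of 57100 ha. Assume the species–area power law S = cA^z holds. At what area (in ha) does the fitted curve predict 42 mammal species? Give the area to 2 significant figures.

z = ln(34/7) / ln(57100/172) = 1.5805 / 5.8051 = 0.2723
c = 7 / 172^0.2723 = 7 / 4.061 = 1.724
A = (42/1.724)^(1/0.2723) ⇒ ln A = ln(24.37)/0.2723 = 11.7287
A = e^11.7287 ≈ 124083 ha

120000 ha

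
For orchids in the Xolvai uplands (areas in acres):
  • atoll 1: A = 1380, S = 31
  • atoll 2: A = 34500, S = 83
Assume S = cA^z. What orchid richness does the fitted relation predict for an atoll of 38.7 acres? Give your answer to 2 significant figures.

z = ln(83/31) / ln(34500/1380) = 0.9849 / 3.2189 = 0.3060
c = 31 / 1380^0.3060 = 31 / 9.134 = 3.394
S₃ = 3.394 × 38.7^0.3060 = 3.394 × 3.06 ≈ 10.39

10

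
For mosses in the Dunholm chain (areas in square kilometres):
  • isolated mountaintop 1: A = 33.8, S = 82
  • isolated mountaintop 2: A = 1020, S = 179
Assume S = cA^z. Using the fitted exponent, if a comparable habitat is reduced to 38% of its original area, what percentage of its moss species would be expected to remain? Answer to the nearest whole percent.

z = ln(179/82) / ln(1020/33.8) = 0.7807 / 3.4071 = 0.2291
S_new/S_old = (A_new/A_old)^z = 0.38^0.2291 = exp(0.2291 × -0.9676) = 0.8012

80%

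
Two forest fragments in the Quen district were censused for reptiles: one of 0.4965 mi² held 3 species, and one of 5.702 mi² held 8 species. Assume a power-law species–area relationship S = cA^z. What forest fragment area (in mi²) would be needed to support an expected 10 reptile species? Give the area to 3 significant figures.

9.94 mi²

z = ln(8/3) / ln(5.702/0.4965) = 0.9808 / 2.4410 = 0.4018
c = 3 / 0.4965^0.4018 = 3 / 0.7548 = 3.975
A = (10/3.975)^(1/0.4018) ⇒ ln A = ln(2.516)/0.4018 = 2.2962
A = e^2.2962 ≈ 9.936 mi²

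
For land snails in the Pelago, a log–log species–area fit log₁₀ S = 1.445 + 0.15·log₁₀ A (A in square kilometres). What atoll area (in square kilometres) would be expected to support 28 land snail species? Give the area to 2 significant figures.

28 = 27.86 × A^0.15  ⇒  A^0.15 = 28/27.86 = 1.005
ln A = ln(1.005) / 0.15 = 0.0050 / 0.15 = 0.0331
A = e^0.0331 ≈ 1.034 square kilometres

1.0 square kilometres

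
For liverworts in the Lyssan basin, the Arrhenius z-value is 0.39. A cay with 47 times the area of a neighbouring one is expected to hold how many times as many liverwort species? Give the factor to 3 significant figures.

S₂/S₁ = (A₂/A₁)^z = 47^0.39
ln(S₂/S₁) = 0.39 × ln 47 = 0.39 × 3.8501 = 1.5016
S₂/S₁ = e^1.5016 ≈ 4.489

4.49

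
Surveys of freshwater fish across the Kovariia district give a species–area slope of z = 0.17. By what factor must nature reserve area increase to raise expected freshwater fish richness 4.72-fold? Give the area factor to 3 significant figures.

9210

(A₂/A₁)^0.17 = 4.72, so A₂/A₁ = 4.72^(1/0.17) = 4.72^5.882
ln(A₂/A₁) = ln 4.72 / 0.17 = 1.5518 / 0.17 = 9.1283
A₂/A₁ = e^9.1283 ≈ 9212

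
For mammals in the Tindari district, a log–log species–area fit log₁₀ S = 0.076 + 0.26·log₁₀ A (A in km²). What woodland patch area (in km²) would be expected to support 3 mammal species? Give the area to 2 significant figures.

3 = 1.191 × A^0.26  ⇒  A^0.26 = 3/1.191 = 2.518
ln A = ln(2.518) / 0.26 = 0.9236 / 0.26 = 3.5524
A = e^3.5524 ≈ 34.9 km²

35 km²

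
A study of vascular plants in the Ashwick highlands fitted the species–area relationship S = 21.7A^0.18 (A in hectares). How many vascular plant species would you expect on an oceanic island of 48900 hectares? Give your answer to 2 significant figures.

S = 21.7 × 48900^0.18
ln S = ln 21.7 + 0.18 × ln 48900 = 3.0773 + 0.18 × 10.7975 = 5.0209
S = e^5.0209 ≈ 151.5

150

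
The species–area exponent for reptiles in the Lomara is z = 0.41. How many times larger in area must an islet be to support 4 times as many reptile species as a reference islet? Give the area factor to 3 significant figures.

(A₂/A₁)^0.41 = 4, so A₂/A₁ = 4^(1/0.41) = 4^2.439
ln(A₂/A₁) = ln 4 / 0.41 = 1.3863 / 0.41 = 3.3812
A₂/A₁ = e^3.3812 ≈ 29.41

29.4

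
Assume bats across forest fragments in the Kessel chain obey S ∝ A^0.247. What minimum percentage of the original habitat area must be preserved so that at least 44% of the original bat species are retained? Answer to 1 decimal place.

3.6%

Need (A_new/A_old)^0.247 = 0.44, so A_new/A_old = 0.44^(1/0.247) = 0.44^4.049
ln(A_new/A_old) = ln 0.44 / 0.247 = -0.8210 / 0.247 = -3.3238
A_new/A_old = e^-3.3238 ≈ 0.03602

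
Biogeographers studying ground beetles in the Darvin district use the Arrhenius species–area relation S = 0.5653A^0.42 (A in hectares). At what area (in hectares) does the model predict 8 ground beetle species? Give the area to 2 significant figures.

8 = 0.5653 × A^0.42  ⇒  A^0.42 = 8/0.5653 = 14.15
ln A = ln(14.15) / 0.42 = 2.6498 / 0.42 = 6.3091
A = e^6.3091 ≈ 549.6 hectares

550 hectares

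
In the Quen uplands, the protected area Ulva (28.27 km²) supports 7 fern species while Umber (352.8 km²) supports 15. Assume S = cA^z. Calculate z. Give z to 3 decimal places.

0.302

Taking logs: ln S = ln c + z ln A, so z = (ln S₂ − ln S₁)/(ln A₂ − ln A₁).
z = ln(15/7) / ln(352.8/28.27) = ln(2.143) / ln(12.48) = 0.7621 / 2.5241 = 0.3019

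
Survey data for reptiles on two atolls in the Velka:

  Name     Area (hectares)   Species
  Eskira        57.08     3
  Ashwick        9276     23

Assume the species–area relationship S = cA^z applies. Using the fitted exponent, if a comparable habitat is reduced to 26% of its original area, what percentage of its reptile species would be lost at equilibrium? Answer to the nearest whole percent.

42%

z = ln(23/3) / ln(9276/57.08) = 2.0369 / 5.0907 = 0.4001
S_new/S_old = (A_new/A_old)^z = 0.26^0.4001 = exp(0.4001 × -1.3471) = 0.5833
Fraction lost = 1 − 0.5833 = 0.4167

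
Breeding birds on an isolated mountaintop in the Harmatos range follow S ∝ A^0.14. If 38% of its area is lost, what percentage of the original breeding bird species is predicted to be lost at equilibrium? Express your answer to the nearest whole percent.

S_new/S_old = (A_new/A_old)^z = 0.62^0.14
= exp(0.14 × ln 0.62) = exp(0.14 × -0.4780) = exp(-0.0669) ≈ 0.9353
Fraction lost = 1 − 0.9353 = 0.06473

6%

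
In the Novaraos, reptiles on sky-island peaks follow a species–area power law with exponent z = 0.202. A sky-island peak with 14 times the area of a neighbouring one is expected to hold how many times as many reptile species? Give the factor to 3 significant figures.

1.70

S₂/S₁ = (A₂/A₁)^z = 14^0.202
ln(S₂/S₁) = 0.202 × ln 14 = 0.202 × 2.6391 = 0.5331
S₂/S₁ = e^0.5331 ≈ 1.704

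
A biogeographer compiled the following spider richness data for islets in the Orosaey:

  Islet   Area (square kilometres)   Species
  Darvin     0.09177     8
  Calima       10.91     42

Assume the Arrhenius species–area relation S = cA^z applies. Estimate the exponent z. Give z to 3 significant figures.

0.347

Taking logs: ln S = ln c + z ln A, so z = (ln S₂ − ln S₁)/(ln A₂ − ln A₁).
z = ln(42/8) / ln(10.91/0.09177) = ln(5.25) / ln(118.9) = 1.6582 / 4.7781 = 0.3470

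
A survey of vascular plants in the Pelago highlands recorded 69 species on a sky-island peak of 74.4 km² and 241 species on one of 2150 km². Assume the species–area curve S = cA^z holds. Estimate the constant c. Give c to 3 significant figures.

z = ln(S₂/S₁) / ln(A₂/A₁) = ln(241/69) / ln(2150/74.4) = 1.2507 / 3.3638 = 0.3718
c = S₁ / A₁^z = 69 / 74.4^0.3718 = 69 / 4.964 = 13.9

13.9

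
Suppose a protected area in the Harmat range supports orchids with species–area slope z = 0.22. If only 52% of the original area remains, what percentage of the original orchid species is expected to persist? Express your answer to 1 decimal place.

S_new/S_old = (A_new/A_old)^z = 0.52^0.22
= exp(0.22 × ln 0.52) = exp(0.22 × -0.6539) = exp(-0.1439) ≈ 0.866

86.6%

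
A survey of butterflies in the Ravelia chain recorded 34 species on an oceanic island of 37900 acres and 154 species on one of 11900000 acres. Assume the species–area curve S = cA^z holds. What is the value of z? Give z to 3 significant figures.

0.263

Taking logs: ln S = ln c + z ln A, so z = (ln S₂ − ln S₁)/(ln A₂ − ln A₁).
z = ln(154/34) / ln(11900000/37900) = ln(4.529) / ln(314) = 1.5106 / 5.7493 = 0.2627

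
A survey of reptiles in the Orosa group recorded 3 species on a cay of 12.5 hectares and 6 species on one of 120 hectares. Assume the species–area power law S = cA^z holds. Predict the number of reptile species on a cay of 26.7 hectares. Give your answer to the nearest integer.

z = ln(6/3) / ln(120/12.5) = 0.6931 / 2.2618 = 0.3065
c = 3 / 12.5^0.3065 = 3 / 2.169 = 1.383
S₃ = 1.383 × 26.7^0.3065 = 1.383 × 2.736 ≈ 3.786

4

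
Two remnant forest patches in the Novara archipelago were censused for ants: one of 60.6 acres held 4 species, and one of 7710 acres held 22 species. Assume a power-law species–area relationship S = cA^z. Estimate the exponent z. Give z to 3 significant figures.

Taking logs: ln S = ln c + z ln A, so z = (ln S₂ − ln S₁)/(ln A₂ − ln A₁).
z = ln(22/4) / ln(7710/60.6) = ln(5.5) / ln(127.2) = 1.7047 / 4.8460 = 0.3518

0.352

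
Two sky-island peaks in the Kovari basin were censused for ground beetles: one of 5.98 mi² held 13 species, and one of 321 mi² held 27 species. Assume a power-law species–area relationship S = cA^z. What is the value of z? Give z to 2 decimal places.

0.18

Taking logs: ln S = ln c + z ln A, so z = (ln S₂ − ln S₁)/(ln A₂ − ln A₁).
z = ln(27/13) / ln(321/5.98) = ln(2.077) / ln(53.68) = 0.7309 / 3.9830 = 0.1835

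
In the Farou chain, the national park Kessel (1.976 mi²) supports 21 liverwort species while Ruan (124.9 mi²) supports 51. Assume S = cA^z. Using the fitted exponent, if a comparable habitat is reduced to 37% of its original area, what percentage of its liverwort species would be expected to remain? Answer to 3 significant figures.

80.8%

z = ln(51/21) / ln(124.9/1.976) = 0.8873 / 4.1464 = 0.2140
S_new/S_old = (A_new/A_old)^z = 0.37^0.2140 = exp(0.2140 × -0.9943) = 0.8083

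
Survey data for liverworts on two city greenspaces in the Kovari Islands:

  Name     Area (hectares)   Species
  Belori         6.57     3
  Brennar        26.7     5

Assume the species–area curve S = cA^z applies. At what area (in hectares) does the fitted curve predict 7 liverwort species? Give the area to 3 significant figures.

z = ln(5/3) / ln(26.7/6.57) = 0.5108 / 1.4021 = 0.3643
c = 3 / 6.57^0.3643 = 3 / 1.985 = 1.511
A = (7/1.511)^(1/0.3643) ⇒ ln A = ln(4.633)/0.3643 = 4.2082
A = e^4.2082 ≈ 67.24 hectares

67.2 hectares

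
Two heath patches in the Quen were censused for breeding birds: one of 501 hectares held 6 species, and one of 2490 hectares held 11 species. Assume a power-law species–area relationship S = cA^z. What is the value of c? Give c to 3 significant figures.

0.572

z = ln(S₂/S₁) / ln(A₂/A₁) = ln(11/6) / ln(2490/501) = 0.6061 / 1.6034 = 0.3780
c = S₁ / A₁^z = 6 / 501^0.3780 = 6 / 10.49 = 0.5722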